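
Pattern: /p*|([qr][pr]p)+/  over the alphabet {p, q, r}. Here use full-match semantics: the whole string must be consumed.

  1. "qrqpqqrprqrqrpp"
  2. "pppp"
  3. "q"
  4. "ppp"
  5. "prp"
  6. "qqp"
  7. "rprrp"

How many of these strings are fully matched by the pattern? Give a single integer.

2

1 → no match
2 → match
3 → no match
4 → match
5 → no match
6 → no match
7 → no match
Total matched: 2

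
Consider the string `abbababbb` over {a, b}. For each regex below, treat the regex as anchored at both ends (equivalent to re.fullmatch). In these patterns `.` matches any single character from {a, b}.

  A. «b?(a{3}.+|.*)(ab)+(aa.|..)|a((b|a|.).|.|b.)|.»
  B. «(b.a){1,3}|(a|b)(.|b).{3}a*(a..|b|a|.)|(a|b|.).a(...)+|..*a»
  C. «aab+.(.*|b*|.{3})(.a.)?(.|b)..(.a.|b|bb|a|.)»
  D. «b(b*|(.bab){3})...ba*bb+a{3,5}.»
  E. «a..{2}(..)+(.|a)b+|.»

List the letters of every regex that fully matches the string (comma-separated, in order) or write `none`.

A, E

A → match
B → no match
C → no match — must start with `aab`
D → no match — must start with `b`
E → match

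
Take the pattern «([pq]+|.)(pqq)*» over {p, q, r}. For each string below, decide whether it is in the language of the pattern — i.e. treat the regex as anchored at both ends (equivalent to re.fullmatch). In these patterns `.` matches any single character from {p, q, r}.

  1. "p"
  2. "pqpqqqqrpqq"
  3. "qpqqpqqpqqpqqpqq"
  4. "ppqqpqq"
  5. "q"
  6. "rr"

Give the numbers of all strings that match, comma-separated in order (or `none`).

1, 3, 4, 5

1 → match
2 → no match
3 → match
4 → match
5 → match
6 → no match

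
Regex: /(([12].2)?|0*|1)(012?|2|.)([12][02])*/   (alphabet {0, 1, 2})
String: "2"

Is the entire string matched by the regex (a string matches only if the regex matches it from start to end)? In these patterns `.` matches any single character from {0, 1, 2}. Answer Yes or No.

Yes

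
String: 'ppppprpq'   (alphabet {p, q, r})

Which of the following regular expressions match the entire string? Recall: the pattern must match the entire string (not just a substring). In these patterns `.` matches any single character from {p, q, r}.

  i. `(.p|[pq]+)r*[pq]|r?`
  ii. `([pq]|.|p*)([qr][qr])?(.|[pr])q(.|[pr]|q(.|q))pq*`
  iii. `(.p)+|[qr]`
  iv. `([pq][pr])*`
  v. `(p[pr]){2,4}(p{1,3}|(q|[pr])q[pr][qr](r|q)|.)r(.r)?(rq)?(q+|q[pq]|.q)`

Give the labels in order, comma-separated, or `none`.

v

i → no match
ii → no match
iii → no match
iv → no match
v → match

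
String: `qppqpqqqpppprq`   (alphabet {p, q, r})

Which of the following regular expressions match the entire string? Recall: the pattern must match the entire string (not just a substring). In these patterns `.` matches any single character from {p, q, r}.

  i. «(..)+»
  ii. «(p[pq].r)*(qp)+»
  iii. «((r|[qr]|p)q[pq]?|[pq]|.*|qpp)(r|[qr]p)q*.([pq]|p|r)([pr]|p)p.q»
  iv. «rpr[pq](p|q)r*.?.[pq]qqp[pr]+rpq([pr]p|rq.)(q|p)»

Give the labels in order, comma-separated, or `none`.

i, iii

i → match
ii → no match — must end with `qp`
iii → match
iv → no match — must start with `rpr`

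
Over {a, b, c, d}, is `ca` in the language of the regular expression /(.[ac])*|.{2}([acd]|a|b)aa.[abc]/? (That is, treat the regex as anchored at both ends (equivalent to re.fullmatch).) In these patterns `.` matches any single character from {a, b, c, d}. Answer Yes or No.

Yes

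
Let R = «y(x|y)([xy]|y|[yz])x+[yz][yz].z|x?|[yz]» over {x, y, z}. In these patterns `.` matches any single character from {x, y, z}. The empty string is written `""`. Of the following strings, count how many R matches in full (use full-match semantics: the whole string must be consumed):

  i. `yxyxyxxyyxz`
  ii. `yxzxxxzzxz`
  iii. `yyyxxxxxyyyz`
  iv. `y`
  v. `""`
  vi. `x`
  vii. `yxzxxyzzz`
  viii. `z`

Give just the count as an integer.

7

i. `yxyxyxxyyxz` → no match
ii. `yxzxxxzzxz` → match
iii. `yyyxxxxxyyyz` → match
iv. `y` → match
v. `""` → match
vi. `x` → match
vii. `yxzxxyzzz` → match
viii. `z` → match
Total matched: 7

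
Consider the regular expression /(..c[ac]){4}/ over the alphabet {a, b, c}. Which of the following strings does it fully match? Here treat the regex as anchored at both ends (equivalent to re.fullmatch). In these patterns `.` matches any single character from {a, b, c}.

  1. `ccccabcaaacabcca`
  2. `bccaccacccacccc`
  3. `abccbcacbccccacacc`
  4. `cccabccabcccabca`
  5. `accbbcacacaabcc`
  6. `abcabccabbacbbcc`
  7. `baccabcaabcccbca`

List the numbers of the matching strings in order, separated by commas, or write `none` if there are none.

1 → match
2 → no match
3 → no match
4 → match
5 → no match
6 → no match
7 → match

1, 4, 7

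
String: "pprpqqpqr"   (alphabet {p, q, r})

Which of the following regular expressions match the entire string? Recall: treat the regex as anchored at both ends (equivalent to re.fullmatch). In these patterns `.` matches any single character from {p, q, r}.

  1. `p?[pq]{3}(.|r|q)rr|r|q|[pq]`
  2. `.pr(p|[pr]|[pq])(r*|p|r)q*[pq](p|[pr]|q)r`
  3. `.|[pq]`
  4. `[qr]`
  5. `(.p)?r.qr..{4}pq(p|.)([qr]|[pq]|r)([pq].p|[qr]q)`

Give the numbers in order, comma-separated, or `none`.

2

1 → no match
2 → match
3 → no match
4 → no match
5 → no match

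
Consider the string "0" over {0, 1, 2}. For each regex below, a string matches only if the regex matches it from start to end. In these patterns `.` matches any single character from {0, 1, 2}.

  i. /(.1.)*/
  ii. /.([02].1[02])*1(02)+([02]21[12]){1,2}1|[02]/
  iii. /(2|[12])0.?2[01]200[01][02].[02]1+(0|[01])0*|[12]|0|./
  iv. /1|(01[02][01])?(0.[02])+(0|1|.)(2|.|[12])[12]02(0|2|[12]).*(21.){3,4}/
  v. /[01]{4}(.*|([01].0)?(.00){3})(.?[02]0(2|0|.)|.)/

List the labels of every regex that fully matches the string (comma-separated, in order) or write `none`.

i → no match
ii → match
iii → match
iv → no match
v → no match

ii, iii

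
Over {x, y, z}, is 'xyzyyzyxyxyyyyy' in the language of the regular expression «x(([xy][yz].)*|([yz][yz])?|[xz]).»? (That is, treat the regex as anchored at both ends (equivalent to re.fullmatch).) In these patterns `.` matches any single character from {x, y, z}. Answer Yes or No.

No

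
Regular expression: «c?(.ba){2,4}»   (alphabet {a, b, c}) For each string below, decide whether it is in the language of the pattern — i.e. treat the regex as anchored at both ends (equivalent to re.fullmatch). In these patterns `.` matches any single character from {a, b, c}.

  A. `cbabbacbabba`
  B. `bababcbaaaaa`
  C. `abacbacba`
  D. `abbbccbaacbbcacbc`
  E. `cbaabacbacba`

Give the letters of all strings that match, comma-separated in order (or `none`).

A. `cbabbacbabba` → match
B. `bababcbaaaaa` → no match — must end with `ba`
C. `abacbacba` → match
D → no match — must end with `ba`
E. `cbaabacbacba` → match

A, C, E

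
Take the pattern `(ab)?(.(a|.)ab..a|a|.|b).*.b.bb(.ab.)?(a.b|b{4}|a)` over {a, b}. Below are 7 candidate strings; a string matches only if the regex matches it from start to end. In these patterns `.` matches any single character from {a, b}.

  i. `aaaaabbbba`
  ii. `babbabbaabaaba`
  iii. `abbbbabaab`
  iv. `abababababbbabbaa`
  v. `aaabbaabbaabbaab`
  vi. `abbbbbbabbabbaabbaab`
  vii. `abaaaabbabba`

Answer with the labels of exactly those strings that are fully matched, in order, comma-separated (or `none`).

i, vi, vii

i → match
ii → no match
iii → no match
iv → no match
v → no match
vi → match
vii → match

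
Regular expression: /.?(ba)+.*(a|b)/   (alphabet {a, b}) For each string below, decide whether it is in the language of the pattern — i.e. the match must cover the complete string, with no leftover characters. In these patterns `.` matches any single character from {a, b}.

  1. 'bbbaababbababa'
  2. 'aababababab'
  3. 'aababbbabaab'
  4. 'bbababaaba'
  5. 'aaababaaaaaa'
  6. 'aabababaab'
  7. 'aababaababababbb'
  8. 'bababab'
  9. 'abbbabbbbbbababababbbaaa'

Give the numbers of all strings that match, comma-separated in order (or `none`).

4, 8

1 → no match
2 → no match
3 → no match
4 → match
5 → no match
6 → no match
7 → no match
8 → match
9 → no match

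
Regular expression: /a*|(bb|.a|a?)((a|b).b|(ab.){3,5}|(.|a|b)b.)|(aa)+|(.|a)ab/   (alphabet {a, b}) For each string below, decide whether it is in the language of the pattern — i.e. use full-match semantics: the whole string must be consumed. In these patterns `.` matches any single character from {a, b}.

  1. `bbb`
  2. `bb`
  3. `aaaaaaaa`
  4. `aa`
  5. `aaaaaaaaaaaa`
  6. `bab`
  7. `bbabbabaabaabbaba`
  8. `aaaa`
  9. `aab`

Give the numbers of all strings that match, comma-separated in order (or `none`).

1, 3, 4, 5, 6, 7, 8, 9

1. `bbb` → match
2. `bb` → no match
3. `aaaaaaaa` → match
4. `aa` → match
5. `aaaaaaaaaaaa` → match
6. `bab` → match
7 → match
8. `aaaa` → match
9. `aab` → match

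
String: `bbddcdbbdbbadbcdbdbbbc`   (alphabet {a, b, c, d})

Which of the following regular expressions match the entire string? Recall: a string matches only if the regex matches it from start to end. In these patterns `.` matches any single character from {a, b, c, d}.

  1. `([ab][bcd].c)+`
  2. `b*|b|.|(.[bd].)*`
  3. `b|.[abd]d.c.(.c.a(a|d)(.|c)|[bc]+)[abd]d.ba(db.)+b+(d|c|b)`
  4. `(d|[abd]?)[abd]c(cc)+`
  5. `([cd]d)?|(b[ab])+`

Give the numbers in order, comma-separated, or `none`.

1 → no match
2 → no match
3 → match
4 → no match — must end with `cc`
5 → no match

3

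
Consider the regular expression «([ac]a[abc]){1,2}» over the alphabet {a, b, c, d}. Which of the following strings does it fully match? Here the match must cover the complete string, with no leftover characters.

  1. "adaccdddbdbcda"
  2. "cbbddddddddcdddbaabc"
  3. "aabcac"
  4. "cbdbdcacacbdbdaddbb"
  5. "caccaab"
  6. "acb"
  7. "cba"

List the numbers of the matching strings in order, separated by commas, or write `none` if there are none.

1 → no match
2 → no match
3. "aabcac" → match
4 → no match
5. "caccaab" → no match
6. "acb" → no match
7. "cba" → no match

3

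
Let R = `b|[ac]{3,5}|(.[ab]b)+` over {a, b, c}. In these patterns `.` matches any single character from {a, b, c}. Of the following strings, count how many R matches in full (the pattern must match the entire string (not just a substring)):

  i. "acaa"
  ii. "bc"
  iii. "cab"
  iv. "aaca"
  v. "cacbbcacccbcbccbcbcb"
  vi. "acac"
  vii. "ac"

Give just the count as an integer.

4

i → match
ii → no match
iii → match
iv → match
v → no match
vi → match
vii → no match
Total matched: 4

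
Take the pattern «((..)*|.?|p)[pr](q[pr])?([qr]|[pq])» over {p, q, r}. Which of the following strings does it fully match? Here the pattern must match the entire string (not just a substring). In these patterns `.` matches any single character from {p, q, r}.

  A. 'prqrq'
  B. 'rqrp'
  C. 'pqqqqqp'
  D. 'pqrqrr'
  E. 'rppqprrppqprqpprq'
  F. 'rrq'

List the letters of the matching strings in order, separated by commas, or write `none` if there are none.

A. 'prqrq' → match
B. 'rqrp' → match
C. 'pqqqqqp' → no match
D. 'pqrqrr' → match
E → no match
F. 'rrq' → match

A, B, D, F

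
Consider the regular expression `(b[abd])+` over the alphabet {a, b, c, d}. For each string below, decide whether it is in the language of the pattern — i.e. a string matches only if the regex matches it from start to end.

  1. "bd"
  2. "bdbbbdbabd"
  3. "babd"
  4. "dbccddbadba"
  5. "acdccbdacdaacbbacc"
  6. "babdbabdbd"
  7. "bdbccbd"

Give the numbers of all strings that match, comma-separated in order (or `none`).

1, 2, 3, 6

1. "bd" → match
2. "bdbbbdbabd" → match
3. "babd" → match
4. "dbccddbadba" → no match — must start with "b"
5 → no match — must start with "b"
6. "babdbabdbd" → match
7. "bdbccbd" → no match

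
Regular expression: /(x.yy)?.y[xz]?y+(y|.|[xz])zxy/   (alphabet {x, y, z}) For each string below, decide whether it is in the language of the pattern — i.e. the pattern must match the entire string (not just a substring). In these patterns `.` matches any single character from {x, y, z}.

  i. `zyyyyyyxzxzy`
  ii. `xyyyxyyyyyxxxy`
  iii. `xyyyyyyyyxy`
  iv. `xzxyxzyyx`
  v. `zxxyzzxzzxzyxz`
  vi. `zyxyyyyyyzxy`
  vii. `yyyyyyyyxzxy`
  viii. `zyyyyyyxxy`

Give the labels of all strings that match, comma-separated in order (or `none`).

vi, vii

i → no match — must end with `zxy`
ii → no match — must end with `zxy`
iii → no match — must end with `zxy`
iv → no match — must end with `zxy`
v → no match — must end with `zxy`
vi → match
vii → match
viii → no match — must end with `zxy`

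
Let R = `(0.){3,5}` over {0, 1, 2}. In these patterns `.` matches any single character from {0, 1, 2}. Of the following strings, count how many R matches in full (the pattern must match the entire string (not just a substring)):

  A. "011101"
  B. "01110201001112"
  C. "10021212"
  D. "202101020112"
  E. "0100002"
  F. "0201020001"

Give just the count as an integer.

1

A. "011101" → no match
B → no match
C. "10021212" → no match — must start with "0"
D. "202101020112" → no match — must start with "0"
E. "0100002" → no match
F. "0201020001" → match
Total matched: 1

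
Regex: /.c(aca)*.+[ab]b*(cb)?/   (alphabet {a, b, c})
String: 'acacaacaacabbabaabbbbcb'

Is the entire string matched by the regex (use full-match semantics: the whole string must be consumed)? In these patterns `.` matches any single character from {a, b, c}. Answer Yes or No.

Yes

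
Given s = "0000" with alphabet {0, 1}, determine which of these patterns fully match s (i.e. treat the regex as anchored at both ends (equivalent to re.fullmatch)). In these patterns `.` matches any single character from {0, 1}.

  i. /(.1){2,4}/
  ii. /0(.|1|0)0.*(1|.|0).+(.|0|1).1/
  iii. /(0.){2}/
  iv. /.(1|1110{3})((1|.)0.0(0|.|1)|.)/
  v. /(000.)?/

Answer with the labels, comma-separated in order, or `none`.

i → no match — must end with "1"
ii → no match — must end with "1"
iii → match
iv → no match
v → match

iii, v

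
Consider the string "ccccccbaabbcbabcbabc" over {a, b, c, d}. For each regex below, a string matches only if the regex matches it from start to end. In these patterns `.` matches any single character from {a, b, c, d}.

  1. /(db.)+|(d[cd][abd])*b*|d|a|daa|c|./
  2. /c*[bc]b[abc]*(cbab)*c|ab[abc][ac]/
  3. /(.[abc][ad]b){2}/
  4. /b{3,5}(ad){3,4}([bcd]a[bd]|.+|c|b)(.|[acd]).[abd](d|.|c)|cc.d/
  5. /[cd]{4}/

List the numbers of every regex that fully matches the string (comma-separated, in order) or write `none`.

1 → no match
2 → match
3 → no match — must end with "b"
4 → no match
5 → no match

2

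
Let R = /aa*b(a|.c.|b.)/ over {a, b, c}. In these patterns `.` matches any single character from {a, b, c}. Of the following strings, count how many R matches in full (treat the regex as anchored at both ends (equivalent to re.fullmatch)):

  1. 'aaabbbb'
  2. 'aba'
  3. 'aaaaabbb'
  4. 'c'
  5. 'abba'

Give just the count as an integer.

3

1 → no match
2 → match
3 → match
4 → no match — must start with 'a'
5 → match
Total matched: 3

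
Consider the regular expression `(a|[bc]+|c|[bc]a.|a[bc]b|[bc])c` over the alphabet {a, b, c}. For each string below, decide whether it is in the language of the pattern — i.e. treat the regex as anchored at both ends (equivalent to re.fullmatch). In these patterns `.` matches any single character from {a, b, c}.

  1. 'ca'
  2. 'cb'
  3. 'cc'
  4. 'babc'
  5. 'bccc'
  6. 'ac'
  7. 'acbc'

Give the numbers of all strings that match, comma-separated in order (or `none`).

3, 4, 5, 6, 7

1 → no match — must end with 'c'
2 → no match — must end with 'c'
3 → match
4 → match
5 → match
6 → match
7 → match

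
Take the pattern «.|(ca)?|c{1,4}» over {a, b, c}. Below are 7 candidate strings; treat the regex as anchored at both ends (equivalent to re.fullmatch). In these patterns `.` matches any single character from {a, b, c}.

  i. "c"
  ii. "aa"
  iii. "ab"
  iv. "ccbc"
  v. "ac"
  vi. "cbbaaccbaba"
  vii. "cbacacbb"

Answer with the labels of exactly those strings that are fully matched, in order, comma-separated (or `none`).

i

i → match
ii → no match
iii → no match
iv → no match
v → no match
vi → no match
vii → no match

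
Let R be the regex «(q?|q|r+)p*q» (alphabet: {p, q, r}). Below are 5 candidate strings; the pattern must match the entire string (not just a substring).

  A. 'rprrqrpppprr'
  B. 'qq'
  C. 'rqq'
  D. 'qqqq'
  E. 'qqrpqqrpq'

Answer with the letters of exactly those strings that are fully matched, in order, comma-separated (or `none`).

B

A → no match — must end with 'q'
B → match
C → no match
D → no match
E → no match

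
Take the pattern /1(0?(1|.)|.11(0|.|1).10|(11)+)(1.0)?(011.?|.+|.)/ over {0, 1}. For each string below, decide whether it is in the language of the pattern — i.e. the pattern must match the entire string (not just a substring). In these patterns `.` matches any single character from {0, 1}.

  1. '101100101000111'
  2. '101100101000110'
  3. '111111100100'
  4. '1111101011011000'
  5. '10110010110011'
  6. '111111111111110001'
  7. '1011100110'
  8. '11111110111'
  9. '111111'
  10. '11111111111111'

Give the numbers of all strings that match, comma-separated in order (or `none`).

1 → match
2 → match
3 → match
4 → match
5 → match
6 → match
7 → match
8 → match
9 → match
10 → match

1, 2, 3, 4, 5, 6, 7, 8, 9, 10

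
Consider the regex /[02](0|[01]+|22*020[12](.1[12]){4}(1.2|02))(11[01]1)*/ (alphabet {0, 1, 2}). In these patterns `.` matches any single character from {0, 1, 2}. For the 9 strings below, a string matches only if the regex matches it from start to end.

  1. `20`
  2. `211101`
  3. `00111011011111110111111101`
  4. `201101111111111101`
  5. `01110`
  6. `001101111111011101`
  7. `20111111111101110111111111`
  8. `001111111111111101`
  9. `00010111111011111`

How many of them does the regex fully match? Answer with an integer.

9

1. `20` → match
2. `211101` → match
3 → match
4 → match
5. `01110` → match
6 → match
7 → match
8 → match
9 → match
Total matched: 9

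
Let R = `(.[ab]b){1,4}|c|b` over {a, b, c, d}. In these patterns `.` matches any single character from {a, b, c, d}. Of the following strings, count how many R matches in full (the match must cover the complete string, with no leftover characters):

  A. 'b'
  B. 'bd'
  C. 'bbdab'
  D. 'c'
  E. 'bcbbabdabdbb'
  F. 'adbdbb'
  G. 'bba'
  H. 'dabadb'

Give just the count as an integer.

2

A. 'b' → match
B. 'bd' → no match
C. 'bbdab' → no match
D. 'c' → match
E. 'bcbbabdabdbb' → no match
F. 'adbdbb' → no match
G. 'bba' → no match
H. 'dabadb' → no match
Total matched: 2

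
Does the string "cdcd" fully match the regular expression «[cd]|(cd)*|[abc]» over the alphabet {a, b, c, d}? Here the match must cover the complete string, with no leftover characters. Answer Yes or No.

Yes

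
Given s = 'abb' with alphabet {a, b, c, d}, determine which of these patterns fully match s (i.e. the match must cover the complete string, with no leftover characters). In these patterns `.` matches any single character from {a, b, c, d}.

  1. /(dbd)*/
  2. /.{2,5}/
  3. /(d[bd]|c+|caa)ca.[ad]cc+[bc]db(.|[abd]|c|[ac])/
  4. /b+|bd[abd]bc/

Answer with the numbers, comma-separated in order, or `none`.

2

1 → no match
2 → match
3 → no match
4 → no match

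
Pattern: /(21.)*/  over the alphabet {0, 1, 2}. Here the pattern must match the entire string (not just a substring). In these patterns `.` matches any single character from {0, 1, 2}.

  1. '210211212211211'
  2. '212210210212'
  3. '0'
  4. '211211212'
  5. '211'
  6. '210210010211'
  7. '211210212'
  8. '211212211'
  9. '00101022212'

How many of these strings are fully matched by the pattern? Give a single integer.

6

1 → match
2. '212210210212' → match
3. '0' → no match
4. '211211212' → match
5. '211' → match
6. '210210010211' → no match
7. '211210212' → match
8. '211212211' → match
9. '00101022212' → no match
Total matched: 6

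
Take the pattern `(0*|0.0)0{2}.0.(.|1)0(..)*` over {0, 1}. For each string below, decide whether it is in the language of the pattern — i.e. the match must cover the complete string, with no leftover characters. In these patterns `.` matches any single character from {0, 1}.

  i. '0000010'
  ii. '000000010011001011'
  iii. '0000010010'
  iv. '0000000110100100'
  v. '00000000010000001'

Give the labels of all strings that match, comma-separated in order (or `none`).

i. '0000010' → match
ii → match
iii. '0000010010' → match
iv → match
v → match

i, ii, iii, iv, v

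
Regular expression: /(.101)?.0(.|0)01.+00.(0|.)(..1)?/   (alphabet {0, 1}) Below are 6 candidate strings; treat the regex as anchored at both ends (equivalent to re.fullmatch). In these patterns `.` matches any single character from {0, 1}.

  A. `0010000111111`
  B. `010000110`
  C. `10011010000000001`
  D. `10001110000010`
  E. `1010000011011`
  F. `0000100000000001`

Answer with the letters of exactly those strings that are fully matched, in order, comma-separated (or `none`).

A → no match
B → no match
C → no match
D → match
E → no match
F → match

D, F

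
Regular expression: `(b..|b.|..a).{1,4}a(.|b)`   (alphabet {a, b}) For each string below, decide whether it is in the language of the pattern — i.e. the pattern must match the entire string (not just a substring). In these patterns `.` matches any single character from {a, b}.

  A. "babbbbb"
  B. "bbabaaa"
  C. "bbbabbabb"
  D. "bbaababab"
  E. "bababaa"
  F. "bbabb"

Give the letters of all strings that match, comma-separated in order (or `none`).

A → no match
B → match
C → no match
D → match
E → match
F → no match

B, D, E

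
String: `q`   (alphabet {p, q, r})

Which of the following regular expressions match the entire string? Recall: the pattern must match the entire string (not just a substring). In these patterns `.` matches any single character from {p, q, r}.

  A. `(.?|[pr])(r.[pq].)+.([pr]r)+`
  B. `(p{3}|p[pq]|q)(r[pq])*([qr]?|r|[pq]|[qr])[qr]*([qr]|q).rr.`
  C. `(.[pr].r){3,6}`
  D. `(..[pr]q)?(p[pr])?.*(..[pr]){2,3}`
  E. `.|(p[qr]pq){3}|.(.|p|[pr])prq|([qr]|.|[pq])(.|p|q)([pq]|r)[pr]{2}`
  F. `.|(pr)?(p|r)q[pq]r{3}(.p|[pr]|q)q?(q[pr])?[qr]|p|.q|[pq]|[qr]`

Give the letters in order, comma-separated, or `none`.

E, F

A → no match — must end with `r`
B → no match
C → no match — must end with `r`
D → no match
E → match
F → match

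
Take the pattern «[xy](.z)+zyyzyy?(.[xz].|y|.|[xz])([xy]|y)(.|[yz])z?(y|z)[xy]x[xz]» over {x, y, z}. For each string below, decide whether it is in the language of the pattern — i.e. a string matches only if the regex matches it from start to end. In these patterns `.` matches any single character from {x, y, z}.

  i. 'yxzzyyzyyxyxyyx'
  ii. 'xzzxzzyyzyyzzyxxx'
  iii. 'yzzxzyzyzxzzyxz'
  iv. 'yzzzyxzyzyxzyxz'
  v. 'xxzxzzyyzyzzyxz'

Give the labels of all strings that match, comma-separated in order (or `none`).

i → no match
ii → no match
iii → no match
iv → no match
v → no match

none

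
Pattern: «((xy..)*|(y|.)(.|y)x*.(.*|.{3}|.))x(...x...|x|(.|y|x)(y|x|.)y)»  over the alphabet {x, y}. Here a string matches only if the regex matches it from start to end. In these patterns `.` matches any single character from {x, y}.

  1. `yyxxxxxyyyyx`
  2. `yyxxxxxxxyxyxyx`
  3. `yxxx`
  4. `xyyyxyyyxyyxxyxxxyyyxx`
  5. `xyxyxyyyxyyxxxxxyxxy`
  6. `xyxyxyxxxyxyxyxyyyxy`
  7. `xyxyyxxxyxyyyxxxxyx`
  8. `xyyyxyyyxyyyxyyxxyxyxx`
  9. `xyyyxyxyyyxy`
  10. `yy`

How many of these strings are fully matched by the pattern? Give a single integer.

1 → no match
2 → no match
3 → no match
4 → match
5 → no match
6 → no match
7 → no match
8 → match
9 → no match
10 → no match
Total matched: 2

2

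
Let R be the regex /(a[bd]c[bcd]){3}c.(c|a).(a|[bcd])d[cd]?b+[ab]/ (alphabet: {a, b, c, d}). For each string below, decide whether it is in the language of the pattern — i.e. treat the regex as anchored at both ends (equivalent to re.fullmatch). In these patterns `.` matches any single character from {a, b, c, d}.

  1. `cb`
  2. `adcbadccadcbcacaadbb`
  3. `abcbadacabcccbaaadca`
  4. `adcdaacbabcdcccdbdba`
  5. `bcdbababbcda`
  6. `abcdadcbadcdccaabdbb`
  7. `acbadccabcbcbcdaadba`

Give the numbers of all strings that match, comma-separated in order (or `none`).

2, 6

1 → no match — must start with `a`
2 → match
3 → no match
4 → no match
5 → no match — must start with `a`
6 → match
7 → no match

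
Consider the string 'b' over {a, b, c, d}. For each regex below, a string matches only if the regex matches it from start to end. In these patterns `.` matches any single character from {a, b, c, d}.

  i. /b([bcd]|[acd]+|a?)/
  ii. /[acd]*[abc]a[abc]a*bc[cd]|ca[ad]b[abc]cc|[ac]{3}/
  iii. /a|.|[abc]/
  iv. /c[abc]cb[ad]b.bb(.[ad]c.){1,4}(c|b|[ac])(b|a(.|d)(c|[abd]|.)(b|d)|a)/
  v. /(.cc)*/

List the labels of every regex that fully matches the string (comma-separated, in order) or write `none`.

i, iii

i → match
ii → no match
iii → match
iv → no match — must start with 'c'
v → no match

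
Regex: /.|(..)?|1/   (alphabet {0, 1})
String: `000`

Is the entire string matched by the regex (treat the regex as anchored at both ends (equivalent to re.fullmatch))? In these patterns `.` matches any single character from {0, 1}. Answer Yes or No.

No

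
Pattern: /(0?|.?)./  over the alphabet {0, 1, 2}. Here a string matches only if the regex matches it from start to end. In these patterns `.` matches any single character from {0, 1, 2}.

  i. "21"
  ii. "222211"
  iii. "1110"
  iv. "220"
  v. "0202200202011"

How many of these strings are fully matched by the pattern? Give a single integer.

1

i → match
ii → no match
iii → no match
iv → no match
v → no match
Total matched: 1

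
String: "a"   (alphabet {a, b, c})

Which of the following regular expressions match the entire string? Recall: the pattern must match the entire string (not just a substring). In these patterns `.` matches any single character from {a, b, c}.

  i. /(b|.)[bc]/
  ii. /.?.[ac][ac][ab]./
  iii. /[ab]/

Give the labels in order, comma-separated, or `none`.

i → no match
ii → no match
iii → match

iii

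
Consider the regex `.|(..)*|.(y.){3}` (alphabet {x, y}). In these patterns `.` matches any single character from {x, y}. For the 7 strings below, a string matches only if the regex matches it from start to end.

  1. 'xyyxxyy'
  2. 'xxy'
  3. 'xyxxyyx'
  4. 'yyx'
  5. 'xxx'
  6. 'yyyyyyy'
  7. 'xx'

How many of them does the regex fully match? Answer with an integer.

2

1 → no match
2 → no match
3 → no match
4 → no match
5 → no match
6 → match
7 → match
Total matched: 2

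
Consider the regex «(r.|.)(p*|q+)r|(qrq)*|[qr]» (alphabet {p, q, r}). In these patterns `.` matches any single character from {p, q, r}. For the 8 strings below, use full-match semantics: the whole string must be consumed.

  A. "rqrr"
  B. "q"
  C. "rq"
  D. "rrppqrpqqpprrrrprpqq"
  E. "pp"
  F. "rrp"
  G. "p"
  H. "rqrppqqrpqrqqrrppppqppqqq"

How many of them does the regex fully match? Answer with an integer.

A. "rqrr" → no match
B. "q" → match
C. "rq" → no match
D → no match
E. "pp" → no match
F. "rrp" → no match
G. "p" → no match
H → no match
Total matched: 1

1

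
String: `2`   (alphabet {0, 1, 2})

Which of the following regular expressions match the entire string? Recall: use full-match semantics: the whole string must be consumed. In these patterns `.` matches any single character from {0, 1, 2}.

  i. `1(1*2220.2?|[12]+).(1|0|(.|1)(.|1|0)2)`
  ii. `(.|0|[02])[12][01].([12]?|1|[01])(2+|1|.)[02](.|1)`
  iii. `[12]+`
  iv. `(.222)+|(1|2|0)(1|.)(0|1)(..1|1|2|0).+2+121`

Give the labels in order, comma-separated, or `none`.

iii

i → no match — must start with `1`
ii → no match
iii → match
iv → no match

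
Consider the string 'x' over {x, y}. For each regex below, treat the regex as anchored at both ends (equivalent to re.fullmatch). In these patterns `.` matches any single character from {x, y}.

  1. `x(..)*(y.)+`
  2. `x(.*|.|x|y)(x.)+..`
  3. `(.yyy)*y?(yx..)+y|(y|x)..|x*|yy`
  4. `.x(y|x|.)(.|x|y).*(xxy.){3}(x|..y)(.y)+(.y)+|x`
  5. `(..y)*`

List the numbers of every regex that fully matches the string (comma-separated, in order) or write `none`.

1 → no match
2 → no match
3 → match
4 → match
5 → no match

3, 4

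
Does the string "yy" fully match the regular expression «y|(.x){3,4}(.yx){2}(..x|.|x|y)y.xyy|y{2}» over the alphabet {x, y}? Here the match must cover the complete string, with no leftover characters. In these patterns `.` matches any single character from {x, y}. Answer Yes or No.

Yes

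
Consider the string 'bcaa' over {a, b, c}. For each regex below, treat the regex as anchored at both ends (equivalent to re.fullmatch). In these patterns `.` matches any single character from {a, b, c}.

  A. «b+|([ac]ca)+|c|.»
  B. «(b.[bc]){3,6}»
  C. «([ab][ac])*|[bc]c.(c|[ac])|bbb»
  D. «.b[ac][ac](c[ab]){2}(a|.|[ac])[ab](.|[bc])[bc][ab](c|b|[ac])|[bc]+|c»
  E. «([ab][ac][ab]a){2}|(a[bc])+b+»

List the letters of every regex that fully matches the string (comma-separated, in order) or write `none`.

A → no match
B → no match
C → match
D → no match
E → no match

C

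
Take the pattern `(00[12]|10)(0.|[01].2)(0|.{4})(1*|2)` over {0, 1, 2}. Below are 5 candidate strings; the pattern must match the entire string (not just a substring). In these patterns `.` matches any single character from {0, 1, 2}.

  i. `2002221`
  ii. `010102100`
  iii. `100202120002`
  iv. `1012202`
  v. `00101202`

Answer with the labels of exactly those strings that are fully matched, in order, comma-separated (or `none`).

iv, v

i → no match
ii → no match
iii → no match
iv → match
v → match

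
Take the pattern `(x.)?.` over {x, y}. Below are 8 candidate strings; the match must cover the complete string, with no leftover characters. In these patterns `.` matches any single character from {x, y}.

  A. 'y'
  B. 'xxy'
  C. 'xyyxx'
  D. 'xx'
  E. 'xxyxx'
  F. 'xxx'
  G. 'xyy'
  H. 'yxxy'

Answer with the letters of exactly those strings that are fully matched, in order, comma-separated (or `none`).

A, B, F, G

A → match
B → match
C → no match
D → no match
E → no match
F → match
G → match
H → no match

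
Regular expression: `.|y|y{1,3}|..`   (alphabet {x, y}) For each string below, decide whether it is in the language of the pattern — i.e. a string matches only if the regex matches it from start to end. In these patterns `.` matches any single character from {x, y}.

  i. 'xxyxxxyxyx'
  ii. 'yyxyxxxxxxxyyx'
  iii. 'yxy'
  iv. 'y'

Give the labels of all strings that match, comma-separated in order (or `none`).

iv

i → no match
ii → no match
iii → no match
iv → match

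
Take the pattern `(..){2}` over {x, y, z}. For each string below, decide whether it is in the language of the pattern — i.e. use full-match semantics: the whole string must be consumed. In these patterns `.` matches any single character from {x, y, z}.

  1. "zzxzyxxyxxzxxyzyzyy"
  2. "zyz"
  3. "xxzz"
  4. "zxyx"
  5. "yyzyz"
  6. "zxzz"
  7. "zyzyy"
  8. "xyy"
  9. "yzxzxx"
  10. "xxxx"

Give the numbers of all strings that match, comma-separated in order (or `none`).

1 → no match
2 → no match
3 → match
4 → match
5 → no match
6 → match
7 → no match
8 → no match
9 → no match
10 → match

3, 4, 6, 10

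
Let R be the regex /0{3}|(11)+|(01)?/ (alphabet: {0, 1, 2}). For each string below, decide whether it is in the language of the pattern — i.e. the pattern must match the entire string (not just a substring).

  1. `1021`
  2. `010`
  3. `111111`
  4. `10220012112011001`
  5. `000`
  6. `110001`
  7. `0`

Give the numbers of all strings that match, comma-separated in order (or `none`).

1 → no match
2 → no match
3 → match
4 → no match
5 → match
6 → no match
7 → no match

3, 5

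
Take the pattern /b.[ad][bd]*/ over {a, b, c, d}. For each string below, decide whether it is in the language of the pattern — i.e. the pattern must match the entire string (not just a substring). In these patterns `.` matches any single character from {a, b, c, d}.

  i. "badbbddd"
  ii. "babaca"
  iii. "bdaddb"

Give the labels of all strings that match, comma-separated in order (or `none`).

i → match
ii → no match
iii → match

i, iii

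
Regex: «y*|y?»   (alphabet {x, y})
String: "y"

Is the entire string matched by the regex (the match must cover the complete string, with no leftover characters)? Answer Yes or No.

Yes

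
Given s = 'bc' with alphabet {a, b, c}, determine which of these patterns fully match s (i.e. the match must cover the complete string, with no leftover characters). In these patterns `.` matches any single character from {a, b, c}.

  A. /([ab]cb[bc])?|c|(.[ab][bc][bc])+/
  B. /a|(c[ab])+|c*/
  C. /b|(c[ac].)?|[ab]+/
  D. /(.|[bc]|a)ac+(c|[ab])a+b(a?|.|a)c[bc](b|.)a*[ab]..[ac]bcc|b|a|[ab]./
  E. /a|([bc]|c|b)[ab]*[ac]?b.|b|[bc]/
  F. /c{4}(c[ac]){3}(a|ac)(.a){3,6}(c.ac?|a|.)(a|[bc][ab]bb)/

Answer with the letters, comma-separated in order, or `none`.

A → no match
B → no match
C → no match
D → match
E → no match
F → no match — must start with 'c'

D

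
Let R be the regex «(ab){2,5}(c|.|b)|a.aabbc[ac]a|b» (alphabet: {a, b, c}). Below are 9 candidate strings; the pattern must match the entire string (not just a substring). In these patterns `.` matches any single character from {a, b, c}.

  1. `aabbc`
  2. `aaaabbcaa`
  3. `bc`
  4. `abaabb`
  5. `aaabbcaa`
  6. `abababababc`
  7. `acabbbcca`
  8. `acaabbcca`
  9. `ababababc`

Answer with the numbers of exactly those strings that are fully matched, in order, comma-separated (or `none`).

2, 6, 8, 9

1 → no match
2 → match
3 → no match
4 → no match
5 → no match
6 → match
7 → no match
8 → match
9 → match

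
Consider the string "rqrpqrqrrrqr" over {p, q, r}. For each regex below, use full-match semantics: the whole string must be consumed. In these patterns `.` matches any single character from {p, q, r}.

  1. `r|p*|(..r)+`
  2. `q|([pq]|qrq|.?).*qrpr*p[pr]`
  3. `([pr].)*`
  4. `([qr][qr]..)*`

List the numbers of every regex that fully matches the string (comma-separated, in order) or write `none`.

1, 4

1 → match
2 → no match
3 → no match
4 → match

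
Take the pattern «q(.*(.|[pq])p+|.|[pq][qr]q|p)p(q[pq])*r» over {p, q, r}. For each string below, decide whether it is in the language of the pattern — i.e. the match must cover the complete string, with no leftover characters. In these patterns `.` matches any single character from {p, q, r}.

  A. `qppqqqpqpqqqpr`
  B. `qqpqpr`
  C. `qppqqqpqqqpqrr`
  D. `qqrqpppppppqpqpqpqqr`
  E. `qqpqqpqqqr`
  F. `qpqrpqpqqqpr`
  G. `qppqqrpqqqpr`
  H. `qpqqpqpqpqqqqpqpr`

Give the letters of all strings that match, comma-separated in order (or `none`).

A → match
B → match
C → no match
D → match
E → no match
F → no match
G → no match
H → no match

A, B, D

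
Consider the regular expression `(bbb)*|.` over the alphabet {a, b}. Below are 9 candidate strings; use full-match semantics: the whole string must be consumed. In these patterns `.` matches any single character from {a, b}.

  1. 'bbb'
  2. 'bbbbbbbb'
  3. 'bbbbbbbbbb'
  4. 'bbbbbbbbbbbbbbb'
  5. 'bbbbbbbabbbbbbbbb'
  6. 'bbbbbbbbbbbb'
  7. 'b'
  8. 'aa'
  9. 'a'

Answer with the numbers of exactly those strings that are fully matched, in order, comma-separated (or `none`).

1, 4, 6, 7, 9

1 → match
2 → no match
3 → no match
4 → match
5 → no match
6 → match
7 → match
8 → no match
9 → match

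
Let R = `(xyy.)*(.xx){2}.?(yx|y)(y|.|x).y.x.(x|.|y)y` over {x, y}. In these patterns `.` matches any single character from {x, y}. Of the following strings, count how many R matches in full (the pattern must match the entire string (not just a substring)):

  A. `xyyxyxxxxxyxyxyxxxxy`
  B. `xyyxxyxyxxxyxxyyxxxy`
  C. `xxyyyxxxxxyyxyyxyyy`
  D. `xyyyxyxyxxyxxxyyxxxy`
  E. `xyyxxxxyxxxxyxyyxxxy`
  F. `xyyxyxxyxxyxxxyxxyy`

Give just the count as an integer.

1

A → match
B → no match
C → no match
D → no match
E → no match
F → no match
Total matched: 1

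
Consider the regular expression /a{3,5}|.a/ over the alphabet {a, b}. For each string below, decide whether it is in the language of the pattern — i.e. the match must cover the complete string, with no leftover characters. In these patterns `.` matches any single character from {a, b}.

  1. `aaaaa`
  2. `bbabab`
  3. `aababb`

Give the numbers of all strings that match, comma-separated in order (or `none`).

1

1. `aaaaa` → match
2. `bbabab` → no match — must end with `a`
3. `aababb` → no match — must end with `a`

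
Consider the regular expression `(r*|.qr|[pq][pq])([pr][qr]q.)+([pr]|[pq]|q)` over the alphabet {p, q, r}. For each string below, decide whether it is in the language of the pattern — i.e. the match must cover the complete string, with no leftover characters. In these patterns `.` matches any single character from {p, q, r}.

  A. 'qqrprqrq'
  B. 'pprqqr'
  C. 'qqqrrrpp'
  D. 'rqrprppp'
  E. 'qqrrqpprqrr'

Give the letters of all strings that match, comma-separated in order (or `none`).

A. 'qqrprqrq' → match
B. 'pprqqr' → no match
C. 'qqqrrrpp' → no match
D. 'rqrprppp' → no match
E. 'qqrrqpprqrr' → match

A, E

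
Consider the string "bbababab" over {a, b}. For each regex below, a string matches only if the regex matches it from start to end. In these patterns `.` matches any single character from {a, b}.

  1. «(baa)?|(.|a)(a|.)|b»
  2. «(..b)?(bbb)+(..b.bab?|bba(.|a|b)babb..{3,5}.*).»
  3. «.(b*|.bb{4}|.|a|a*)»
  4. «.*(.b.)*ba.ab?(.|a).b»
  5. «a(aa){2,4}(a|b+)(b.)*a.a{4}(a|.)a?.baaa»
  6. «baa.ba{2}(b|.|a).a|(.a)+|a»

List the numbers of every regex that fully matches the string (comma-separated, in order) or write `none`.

1 → no match
2 → no match
3 → no match
4 → match
5 → no match — must start with "aaa"
6 → no match — must end with "a"

4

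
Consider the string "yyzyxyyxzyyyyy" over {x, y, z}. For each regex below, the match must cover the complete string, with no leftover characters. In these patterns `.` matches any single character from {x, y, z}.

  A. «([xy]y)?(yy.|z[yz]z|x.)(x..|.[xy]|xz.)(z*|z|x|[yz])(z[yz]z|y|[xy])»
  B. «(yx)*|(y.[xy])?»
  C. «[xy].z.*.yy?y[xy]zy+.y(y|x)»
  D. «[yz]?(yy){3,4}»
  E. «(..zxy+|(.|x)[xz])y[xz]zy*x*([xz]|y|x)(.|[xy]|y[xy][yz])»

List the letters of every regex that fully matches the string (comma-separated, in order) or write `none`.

A → no match
B → no match
C → match
D → no match
E → no match

C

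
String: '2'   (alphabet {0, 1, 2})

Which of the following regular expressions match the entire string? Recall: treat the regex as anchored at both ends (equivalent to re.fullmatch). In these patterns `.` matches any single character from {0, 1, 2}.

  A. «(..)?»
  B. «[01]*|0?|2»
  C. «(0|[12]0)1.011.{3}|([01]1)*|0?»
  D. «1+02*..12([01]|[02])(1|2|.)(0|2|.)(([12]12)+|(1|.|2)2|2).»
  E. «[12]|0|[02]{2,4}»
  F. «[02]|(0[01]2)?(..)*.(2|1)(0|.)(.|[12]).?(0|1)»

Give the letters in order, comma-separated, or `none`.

A → no match
B → match
C → no match
D → no match — must start with '1'
E → match
F → match

B, E, F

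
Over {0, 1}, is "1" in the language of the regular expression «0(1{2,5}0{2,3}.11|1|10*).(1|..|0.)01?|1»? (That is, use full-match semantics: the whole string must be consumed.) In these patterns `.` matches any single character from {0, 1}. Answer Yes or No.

Yes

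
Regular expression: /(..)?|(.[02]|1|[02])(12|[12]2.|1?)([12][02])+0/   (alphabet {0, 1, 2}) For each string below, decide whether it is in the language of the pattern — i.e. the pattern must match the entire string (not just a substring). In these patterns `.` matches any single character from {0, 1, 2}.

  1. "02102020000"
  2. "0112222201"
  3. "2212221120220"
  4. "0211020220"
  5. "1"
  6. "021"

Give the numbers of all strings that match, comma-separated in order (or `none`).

1 → no match
2 → no match
3 → no match
4 → match
5 → no match
6 → no match

4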